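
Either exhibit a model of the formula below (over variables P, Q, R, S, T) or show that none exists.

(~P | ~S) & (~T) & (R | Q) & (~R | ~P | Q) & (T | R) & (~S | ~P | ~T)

(~T) alone gives T = 0.
(R) alone gives R = 1.
Suppose P = 0.
Every clause is now satisfied; Q, S are unconstrained.

P: 0, Q: 0, R: 1, S: 0, T: 0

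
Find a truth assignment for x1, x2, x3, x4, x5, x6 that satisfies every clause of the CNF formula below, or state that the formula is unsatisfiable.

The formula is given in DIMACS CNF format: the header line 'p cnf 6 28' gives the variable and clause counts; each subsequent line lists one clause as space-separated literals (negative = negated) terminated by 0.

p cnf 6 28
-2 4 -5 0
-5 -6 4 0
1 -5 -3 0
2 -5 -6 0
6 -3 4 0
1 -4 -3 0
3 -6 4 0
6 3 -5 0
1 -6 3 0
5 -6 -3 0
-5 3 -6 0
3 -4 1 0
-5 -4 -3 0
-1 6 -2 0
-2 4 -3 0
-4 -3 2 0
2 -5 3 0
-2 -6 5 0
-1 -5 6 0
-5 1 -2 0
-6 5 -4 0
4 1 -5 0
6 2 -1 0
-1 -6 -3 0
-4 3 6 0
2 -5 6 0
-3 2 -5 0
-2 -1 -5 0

x1=False; x2=False; x3=False; x4=False; x5=False; x6=False

Case x2 = False:
Case x5 = False:
Case x6 = False:
From the singleton clause (¬x1), x1 = False.
Case x3 = False:
From the singleton clause (¬x4), x4 = False.
All clauses are satisfied.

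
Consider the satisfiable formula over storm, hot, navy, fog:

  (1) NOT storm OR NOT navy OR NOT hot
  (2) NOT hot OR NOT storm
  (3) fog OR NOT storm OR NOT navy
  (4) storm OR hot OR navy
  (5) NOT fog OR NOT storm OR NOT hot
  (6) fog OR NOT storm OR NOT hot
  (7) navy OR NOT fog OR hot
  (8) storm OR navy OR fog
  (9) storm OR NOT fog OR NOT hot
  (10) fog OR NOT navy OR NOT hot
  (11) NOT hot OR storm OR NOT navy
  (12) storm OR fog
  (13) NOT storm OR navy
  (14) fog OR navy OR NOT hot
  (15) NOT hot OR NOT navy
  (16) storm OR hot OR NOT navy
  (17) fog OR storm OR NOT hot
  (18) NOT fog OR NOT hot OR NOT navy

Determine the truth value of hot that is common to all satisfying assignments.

False

Suppose hot = true.
From the singleton clause (NOT storm), storm = false.
From the singleton clause (NOT fog), fog = false.
Now (fog) is unsatisfied and unit — conflict.
So every satisfying assignment has hot = False.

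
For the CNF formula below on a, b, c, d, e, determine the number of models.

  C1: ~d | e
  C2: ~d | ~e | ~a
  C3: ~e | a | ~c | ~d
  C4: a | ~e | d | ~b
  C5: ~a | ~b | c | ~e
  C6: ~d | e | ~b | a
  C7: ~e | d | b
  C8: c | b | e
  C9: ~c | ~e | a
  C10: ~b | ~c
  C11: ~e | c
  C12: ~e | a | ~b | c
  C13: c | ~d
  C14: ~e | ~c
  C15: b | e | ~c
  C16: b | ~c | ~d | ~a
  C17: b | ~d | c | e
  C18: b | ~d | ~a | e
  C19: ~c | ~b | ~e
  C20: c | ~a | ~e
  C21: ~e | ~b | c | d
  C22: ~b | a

There are 2^5 = 32 truth assignments over (a, b, c, d, e).
Split on a. With a = 1, the clauses containing a are satisfied and ~a drops from the rest; 1 of the 2^4 = 16 assignments to the other variables satisfy what remains.
With a = 0, by the same count on the reduced clause set, 0 assignments work.
Total: 1 + 0 = 1.

1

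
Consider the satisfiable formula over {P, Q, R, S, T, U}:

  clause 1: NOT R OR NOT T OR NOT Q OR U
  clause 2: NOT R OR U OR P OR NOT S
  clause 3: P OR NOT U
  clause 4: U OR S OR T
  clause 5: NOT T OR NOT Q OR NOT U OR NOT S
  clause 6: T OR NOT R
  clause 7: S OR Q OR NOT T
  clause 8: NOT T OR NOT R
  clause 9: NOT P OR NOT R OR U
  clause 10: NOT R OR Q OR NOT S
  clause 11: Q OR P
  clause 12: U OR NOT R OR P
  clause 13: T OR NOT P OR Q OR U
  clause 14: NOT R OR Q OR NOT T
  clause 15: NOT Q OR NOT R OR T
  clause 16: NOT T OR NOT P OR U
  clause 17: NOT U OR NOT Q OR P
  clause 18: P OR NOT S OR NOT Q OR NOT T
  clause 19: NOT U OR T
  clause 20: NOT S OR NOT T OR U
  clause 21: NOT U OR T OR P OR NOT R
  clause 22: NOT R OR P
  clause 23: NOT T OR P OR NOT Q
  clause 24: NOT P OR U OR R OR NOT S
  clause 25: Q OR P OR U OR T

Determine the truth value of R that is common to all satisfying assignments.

Suppose R = true.
(T) alone gives T = true.
Now (NOT T) is unsatisfied and unit — conflict.
So every satisfying assignment has R = False.

False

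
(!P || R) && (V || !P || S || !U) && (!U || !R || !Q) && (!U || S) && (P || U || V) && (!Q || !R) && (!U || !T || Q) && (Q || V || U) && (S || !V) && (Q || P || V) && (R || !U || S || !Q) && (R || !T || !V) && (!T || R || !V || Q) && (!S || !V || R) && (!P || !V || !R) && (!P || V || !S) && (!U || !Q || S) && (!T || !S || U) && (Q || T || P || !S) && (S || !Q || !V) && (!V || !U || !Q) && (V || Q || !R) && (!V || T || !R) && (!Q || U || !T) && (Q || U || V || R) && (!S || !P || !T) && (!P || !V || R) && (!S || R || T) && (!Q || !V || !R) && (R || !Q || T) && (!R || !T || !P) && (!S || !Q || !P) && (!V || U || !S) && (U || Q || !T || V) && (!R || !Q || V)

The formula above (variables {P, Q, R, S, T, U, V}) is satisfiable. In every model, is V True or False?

False

Suppose V = true.
Unit clause (S) forces S = true.
Unit clause (R) forces R = true.
Unit clause (!Q) forces Q = false.
Unit clause (!P) forces P = false.
Unit clause (T) forces T = true.
Unit clause (!U) forces U = false.
Now (U) is unsatisfied and unit — conflict.
So every satisfying assignment has V = False.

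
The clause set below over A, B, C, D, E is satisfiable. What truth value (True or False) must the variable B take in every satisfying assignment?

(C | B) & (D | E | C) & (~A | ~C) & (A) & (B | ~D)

True

Suppose B = 0.
The clause (C) is unit, so C = 1.
The clause (~A) is unit, so A = 0.
Now (A) is unsatisfied and unit — conflict.
So every satisfying assignment has B = True.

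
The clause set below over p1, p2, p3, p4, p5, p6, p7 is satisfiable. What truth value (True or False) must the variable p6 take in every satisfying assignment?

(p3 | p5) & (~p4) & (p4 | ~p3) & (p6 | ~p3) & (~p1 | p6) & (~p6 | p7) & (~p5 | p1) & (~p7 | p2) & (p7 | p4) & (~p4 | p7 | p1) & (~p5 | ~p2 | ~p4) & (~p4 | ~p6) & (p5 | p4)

True

Suppose p6 = 0.
From the singleton clause (~p4), p4 = 0.
From the singleton clause (~p3), p3 = 0.
From the singleton clause (p5), p5 = 1.
From the singleton clause (~p1), p1 = 0.
Now (p1) is unsatisfied and unit — conflict.
So every satisfying assignment has p6 = True.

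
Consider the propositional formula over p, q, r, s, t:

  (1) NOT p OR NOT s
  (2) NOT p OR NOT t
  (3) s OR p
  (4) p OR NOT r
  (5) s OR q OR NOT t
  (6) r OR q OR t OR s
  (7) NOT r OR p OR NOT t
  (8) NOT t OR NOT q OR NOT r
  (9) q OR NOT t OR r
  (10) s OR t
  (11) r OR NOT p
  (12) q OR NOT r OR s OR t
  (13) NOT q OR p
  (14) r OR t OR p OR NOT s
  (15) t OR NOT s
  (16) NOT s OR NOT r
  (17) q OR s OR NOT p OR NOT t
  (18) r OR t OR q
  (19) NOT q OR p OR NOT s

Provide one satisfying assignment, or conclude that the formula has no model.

Suppose p = false.
Unit clause (s) forces s = true.
Unit clause (NOT r) forces r = false.
Unit clause (NOT q) forces q = false.
Unit clause (NOT t) forces t = false.
But (t) is also a unit clause — contradiction.
Undo p and try p = true.
Unit clause (NOT s) forces s = false.
Unit clause (NOT t) forces t = false.
But (t) is also a unit clause — contradiction.
Both values of p lead to a conflict.

UNSATISFIABLE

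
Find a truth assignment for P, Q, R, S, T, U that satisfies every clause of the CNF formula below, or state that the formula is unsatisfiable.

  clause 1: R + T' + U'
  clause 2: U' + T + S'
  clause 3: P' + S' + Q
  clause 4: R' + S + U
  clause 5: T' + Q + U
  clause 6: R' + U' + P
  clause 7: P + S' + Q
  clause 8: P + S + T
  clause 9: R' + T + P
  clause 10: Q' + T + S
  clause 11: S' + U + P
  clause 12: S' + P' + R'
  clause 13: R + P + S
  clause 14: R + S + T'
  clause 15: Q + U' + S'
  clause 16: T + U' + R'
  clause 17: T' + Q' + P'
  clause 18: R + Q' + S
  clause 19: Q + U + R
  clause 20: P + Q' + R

Try R = 1.
Try S = 0.
Unit clause (U) forces U = 1.
Unit clause (P) forces P = 1.
Unit clause (T) forces T = 1.
Unit clause (Q') forces Q = 0.
Every clause now holds.

P ↦ 1,  Q ↦ 0,  R ↦ 1,  S ↦ 0,  T ↦ 1,  U ↦ 1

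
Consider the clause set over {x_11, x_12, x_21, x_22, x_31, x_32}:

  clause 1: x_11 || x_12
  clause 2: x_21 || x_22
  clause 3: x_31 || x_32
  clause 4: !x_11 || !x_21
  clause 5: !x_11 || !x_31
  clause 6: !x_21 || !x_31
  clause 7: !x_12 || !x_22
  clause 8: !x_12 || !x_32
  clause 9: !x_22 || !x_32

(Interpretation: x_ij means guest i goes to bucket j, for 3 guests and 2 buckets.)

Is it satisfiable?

Case x_11 = true:
The clause (!x_21) is unit, so x_21 = false.
The clause (x_22) is unit, so x_22 = true.
The clause (!x_31) is unit, so x_31 = false.
The clause (x_32) is unit, so x_32 = true.
That conflicts with the unit clause (!x_32).
Undo x_11 and try x_11 = false.
The clause (x_12) is unit, so x_12 = true.
The clause (!x_22) is unit, so x_22 = false.
The clause (x_21) is unit, so x_21 = true.
The clause (!x_31) is unit, so x_31 = false.
The clause (x_32) is unit, so x_32 = true.
That conflicts with the unit clause (!x_32).
Both values of x_11 lead to a conflict.
No assignment satisfies every clause.

No, unsatisfiable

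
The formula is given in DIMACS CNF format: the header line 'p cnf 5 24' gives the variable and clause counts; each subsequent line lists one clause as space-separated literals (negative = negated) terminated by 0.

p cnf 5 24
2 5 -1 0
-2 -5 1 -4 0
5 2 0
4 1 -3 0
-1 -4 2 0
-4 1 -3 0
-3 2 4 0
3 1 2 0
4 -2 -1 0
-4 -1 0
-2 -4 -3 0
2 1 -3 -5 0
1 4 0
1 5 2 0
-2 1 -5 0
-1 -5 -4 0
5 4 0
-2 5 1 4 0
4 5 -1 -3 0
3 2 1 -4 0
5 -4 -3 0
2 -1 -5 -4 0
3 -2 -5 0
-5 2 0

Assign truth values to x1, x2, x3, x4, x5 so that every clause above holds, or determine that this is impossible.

x1 ↦ False, x2 ↦ True, x3 ↦ False, x4 ↦ True, x5 ↦ False

Try x5 = False.
The clause (x2) is unit, so x2 = True.
The clause (x4) is unit, so x4 = True.
The clause (¬x1) is unit, so x1 = False.
The clause (¬x3) is unit, so x3 = False.
This assignment satisfies each clause.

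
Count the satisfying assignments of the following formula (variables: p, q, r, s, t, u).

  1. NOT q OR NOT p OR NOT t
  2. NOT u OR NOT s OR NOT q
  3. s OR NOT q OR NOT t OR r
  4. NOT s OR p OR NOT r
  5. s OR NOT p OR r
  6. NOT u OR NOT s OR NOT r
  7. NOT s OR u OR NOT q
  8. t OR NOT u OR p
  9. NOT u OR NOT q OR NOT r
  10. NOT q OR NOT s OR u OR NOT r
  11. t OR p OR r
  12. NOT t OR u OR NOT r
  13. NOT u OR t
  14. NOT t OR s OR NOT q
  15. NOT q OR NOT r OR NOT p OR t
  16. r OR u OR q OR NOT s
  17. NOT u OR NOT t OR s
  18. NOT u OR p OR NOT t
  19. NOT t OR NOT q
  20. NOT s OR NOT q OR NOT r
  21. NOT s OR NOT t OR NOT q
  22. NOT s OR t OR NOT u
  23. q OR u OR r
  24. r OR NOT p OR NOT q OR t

There are 2^6 = 64 truth assignments over (p, q, r, s, t, u).
Split on r. With r = true, the clauses containing r are satisfied and NOT r drops from the rest; 4 of the 2^5 = 32 assignments to the other variables satisfy what remains.
With r = false, by the same count on the reduced clause set, 1 assignment works.
(One model: p=F, q=F, r=T, s=F, t=F, u=F.)
Total: 4 + 1 = 5.

5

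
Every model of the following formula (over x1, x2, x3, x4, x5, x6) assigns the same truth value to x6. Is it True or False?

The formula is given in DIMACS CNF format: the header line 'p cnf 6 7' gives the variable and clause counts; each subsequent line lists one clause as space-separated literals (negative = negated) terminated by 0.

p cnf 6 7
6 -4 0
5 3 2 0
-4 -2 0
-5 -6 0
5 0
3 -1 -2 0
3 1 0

Suppose x6 = True.
The clause (¬x5) is unit, so x5 = False.
But (x5) is also a unit clause — contradiction.
So every satisfying assignment has x6 = False.

False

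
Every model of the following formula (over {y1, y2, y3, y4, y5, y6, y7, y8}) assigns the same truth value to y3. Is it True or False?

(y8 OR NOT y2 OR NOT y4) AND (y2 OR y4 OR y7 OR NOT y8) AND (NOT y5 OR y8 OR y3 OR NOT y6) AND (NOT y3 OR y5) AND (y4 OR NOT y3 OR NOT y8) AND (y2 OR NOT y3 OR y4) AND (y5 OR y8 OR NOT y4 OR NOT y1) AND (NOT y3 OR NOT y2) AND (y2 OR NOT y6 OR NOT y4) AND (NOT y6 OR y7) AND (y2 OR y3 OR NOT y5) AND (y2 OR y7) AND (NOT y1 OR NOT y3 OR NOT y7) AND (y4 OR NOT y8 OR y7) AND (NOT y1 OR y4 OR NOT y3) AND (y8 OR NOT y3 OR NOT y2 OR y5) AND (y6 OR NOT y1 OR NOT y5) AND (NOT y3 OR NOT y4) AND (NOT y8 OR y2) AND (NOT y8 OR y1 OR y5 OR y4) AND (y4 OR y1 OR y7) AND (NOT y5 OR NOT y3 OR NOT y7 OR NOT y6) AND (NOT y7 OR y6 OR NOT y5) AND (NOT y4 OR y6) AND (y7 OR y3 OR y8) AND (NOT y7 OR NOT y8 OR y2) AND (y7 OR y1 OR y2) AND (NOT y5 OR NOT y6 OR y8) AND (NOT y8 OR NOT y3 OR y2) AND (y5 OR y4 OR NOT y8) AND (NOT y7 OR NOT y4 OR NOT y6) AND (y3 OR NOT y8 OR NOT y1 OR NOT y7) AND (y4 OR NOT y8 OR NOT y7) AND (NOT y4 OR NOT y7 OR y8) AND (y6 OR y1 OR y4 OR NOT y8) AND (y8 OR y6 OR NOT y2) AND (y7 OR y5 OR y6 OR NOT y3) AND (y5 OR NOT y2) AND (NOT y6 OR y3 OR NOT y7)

Suppose y3 = true.
From the singleton clause (y5), y5 = true.
From the singleton clause (NOT y2), y2 = false.
From the singleton clause (y4), y4 = true.
That conflicts with the unit clause (NOT y4).
So every satisfying assignment has y3 = False.

False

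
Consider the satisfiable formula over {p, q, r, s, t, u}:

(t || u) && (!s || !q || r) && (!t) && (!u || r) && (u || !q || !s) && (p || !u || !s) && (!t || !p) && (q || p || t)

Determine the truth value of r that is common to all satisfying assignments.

True

Suppose r = false.
Unit clause (!t) forces t = false.
Unit clause (u) forces u = true.
Now (!u) is unsatisfied and unit — conflict.
So every satisfying assignment has r = True.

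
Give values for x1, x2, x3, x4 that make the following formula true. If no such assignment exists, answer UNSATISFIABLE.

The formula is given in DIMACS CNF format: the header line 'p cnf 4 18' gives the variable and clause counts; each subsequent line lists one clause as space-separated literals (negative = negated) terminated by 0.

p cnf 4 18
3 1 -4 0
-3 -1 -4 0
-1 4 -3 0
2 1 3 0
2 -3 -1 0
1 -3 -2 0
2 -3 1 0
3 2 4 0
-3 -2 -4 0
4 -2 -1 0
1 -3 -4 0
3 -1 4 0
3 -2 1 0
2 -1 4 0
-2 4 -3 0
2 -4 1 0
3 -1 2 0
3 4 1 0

Try x3 = False.
Try x1 = True.
Unit clause (x4) forces x4 = True.
Unit clause (x2) forces x2 = True.
Every clause now holds.

x1 ↦ True, x2 ↦ True, x3 ↦ False, x4 ↦ True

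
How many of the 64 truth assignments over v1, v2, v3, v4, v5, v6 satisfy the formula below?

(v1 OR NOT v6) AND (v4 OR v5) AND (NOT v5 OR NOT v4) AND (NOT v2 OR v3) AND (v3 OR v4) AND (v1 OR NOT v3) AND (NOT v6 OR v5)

There are 2^6 = 64 truth assignments over (v1, v2, v3, v4, v5, v6).
Split on v6. With v6 = true, the clauses containing v6 are satisfied and NOT v6 drops from the rest; 2 of the 2^5 = 32 assignments to the other variables satisfy what remains.
With v6 = false, by the same count on the reduced clause set, 6 assignments work.
(One model: v1=F, v2=F, v3=F, v4=T, v5=F, v6=F.)
Total: 2 + 6 = 8.

8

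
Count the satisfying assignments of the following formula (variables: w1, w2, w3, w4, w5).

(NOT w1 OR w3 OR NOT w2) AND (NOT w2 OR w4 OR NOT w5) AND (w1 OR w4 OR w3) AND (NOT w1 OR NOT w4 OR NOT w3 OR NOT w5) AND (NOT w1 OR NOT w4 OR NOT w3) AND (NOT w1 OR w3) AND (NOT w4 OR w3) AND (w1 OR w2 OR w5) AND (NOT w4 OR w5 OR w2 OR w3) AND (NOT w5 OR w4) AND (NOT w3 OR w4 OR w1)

5

There are 2^5 = 32 truth assignments over (w1, w2, w3, w4, w5).
Split on w5. With w5 = true, the clauses containing w5 are satisfied and NOT w5 drops from the rest; 2 of the 2^4 = 16 assignments to the other variables satisfy what remains.
With w5 = false, by the same count on the reduced clause set, 3 assignments work.
(One model: w1=F, w2=F, w3=T, w4=T, w5=T.)
Total: 2 + 3 = 5.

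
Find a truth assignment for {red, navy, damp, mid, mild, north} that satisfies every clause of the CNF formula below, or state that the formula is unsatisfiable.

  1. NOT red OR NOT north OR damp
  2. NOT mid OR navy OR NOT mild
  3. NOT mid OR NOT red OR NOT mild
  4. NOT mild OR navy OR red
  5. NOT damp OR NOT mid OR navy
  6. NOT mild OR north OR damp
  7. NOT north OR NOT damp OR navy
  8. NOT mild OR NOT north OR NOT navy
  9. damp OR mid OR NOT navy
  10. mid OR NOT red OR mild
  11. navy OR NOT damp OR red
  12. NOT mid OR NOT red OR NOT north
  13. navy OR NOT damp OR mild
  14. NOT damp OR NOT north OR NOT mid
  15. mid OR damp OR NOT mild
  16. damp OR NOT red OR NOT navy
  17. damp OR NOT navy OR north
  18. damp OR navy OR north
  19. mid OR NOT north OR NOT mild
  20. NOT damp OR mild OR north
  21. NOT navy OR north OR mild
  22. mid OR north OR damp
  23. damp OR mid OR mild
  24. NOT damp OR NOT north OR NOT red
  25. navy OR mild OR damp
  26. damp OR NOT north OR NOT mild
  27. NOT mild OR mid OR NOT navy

Branch on red: set red = false.
Branch on mild: set mild = false.
Branch on navy: set navy = true.
The clause (north) is unit, so north = true.
Branch on damp: set damp = true.
The clause (NOT mid) is unit, so mid = false.
This assignment satisfies each clause.

red ↦ false,  navy ↦ true,  damp ↦ true,  mid ↦ false,  mild ↦ false,  north ↦ true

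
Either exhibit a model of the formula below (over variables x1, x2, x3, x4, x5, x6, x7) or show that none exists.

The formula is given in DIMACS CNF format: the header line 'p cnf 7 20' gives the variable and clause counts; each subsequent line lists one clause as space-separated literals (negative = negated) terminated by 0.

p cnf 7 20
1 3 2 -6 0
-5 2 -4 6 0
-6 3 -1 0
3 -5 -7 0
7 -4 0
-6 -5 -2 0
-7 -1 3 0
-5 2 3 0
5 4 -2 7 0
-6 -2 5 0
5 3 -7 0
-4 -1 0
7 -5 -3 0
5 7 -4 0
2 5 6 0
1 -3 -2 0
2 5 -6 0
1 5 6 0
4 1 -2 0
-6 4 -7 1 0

Suppose x7 = False.
(¬x4) alone gives x4 = False.
Suppose x5 = True.
(¬x3) alone gives x3 = False.
(x2) alone gives x2 = True.
(¬x6) alone gives x6 = False.
(x1) alone gives x1 = True.
Every clause now holds.

x1=True, x2=True, x3=False, x4=False, x5=True, x6=False, x7=False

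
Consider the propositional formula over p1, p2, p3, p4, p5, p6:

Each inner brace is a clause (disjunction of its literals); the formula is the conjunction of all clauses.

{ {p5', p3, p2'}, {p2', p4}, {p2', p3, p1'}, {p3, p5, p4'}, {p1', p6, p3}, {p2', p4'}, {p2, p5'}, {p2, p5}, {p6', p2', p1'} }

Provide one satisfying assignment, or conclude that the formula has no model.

UNSATISFIABLE

Suppose p2 = 0.
(p5') alone gives p5 = 0.
Now (p5) is unsatisfied and unit — conflict.
Backtrack on p2: now try p2 = 1.
(p4) alone gives p4 = 1.
Now (p4') is unsatisfied and unit — conflict.
Both values of p2 lead to a conflict.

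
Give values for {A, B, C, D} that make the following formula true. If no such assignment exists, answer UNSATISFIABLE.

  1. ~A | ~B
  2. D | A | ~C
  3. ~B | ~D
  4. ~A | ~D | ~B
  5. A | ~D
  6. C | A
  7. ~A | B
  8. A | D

UNSATISFIABLE

Try A = 0.
The clause (~D) is unit, so D = 0.
Now (D) is unsatisfied and unit — conflict.
So A must be the other value — set A = 1.
The clause (~B) is unit, so B = 0.
Now (B) is unsatisfied and unit — conflict.
Neither A = 1 nor A = 0 works.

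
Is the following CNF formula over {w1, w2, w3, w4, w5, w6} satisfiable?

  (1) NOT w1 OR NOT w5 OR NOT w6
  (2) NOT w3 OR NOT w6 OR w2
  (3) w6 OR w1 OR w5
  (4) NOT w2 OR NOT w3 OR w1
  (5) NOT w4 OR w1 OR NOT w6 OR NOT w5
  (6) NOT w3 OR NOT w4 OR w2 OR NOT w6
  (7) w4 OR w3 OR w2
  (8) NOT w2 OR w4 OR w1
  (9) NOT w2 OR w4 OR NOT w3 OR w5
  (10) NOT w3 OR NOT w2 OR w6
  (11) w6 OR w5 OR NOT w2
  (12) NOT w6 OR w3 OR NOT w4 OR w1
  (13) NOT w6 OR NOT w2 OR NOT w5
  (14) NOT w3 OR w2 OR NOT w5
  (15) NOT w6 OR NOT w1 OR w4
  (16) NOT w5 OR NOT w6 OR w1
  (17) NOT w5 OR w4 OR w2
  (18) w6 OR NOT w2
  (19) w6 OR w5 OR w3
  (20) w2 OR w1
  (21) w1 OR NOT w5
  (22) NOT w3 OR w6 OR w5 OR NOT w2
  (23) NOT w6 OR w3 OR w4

Yes, satisfiable

Branch on w6: set w6 = true.
Branch on w1: set w1 = true.
(NOT w5) alone gives w5 = false.
(w4) alone gives w4 = true.
Branch on w3: set w3 = false.
All clauses hold; w2 can take either value.
A satisfying assignment: w1: true,  w2: false,  w3: false,  w4: true,  w5: false,  w6: true.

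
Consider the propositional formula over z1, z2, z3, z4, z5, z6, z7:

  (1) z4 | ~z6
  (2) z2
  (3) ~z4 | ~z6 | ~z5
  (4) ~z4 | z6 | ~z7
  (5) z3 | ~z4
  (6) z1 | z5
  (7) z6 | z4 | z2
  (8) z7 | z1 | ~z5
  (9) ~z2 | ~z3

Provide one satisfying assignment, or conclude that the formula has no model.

(z2) alone gives z2 = 1.
(~z3) alone gives z3 = 0.
(~z4) alone gives z4 = 0.
(~z6) alone gives z6 = 0.
Case z1 = 1:
No clause remains; z5, z7 are free.

z1 ↦ 1,  z2 ↦ 1,  z3 ↦ 0,  z4 ↦ 0,  z5 ↦ 0,  z6 ↦ 0,  z7 ↦ 1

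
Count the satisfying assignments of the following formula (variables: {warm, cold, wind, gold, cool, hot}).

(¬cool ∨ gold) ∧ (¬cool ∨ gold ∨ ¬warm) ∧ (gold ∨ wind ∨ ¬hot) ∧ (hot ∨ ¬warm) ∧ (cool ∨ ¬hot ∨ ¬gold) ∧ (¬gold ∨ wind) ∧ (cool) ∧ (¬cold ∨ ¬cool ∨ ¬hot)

4

There are 2^6 = 64 truth assignments over (warm, cold, wind, gold, cool, hot).
Split on cool. With cool = True, the clauses containing cool are satisfied and ¬cool drops from the rest; 4 of the 2^5 = 32 assignments to the other variables satisfy what remains.
With cool = False, by the same count on the reduced clause set, 0 assignments work.
(One model: warm=F, cold=F, wind=T, gold=T, cool=T, hot=F.)
Total: 4 + 0 = 4.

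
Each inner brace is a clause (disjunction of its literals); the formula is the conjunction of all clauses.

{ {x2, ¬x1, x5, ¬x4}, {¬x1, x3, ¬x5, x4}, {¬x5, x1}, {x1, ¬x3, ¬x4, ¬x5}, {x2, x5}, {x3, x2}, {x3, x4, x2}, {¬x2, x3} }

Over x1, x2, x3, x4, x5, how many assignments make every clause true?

8

There are 2^5 = 32 truth assignments over (x1, x2, x3, x4, x5).
Split on x4. With x4 = True, the clauses containing x4 are satisfied and ¬x4 drops from the rest; 4 of the 2^4 = 16 assignments to the other variables satisfy what remains.
With x4 = False, by the same count on the reduced clause set, 4 assignments work.
(One model: x1=F, x2=T, x3=T, x4=F, x5=F.)
Total: 4 + 4 = 8.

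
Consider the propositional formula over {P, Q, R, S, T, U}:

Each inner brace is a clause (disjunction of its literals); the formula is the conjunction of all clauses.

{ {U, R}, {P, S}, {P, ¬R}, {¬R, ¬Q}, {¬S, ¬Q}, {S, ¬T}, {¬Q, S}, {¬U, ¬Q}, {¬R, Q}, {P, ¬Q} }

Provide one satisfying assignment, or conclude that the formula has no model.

Try U = True.
From the singleton clause (¬Q), Q = False.
From the singleton clause (¬R), R = False.
Try P = False.
From the singleton clause (S), S = True.
All clauses hold; T can take either value.

P=False, Q=False, R=False, S=True, T=True, U=True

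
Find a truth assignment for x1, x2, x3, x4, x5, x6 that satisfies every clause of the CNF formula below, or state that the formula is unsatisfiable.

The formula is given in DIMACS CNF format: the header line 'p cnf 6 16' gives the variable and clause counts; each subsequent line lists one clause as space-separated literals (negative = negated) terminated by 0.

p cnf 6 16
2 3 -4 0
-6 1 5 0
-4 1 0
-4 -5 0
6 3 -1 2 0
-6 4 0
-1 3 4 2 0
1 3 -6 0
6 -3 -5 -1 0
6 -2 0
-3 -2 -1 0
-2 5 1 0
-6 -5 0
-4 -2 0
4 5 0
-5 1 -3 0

x1=False, x2=False, x3=False, x4=False, x5=True, x6=False

Suppose x4 = False.
Unit clause (¬x6) forces x6 = False.
Unit clause (¬x2) forces x2 = False.
Unit clause (x5) forces x5 = True.
Suppose x3 = False.
Unit clause (¬x1) forces x1 = False.
This assignment satisfies each clause.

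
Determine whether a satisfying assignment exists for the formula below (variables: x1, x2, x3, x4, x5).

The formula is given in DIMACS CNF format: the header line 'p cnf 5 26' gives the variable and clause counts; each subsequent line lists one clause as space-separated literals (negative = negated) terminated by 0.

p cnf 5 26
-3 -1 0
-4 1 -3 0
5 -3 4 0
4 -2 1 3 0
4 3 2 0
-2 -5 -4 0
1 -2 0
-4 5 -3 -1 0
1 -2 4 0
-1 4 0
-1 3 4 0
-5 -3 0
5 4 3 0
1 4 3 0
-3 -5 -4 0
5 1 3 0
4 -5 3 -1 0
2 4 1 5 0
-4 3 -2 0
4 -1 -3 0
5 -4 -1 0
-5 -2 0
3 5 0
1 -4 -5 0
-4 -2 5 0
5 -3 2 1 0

Branch on x3: set x3 = False.
Unit clause (x5) forces x5 = True.
Unit clause (¬x2) forces x2 = False.
Unit clause (x4) forces x4 = True.
Unit clause (x1) forces x1 = True.
All clauses are satisfied.
A satisfying assignment: x1=True,  x2=False,  x3=False,  x4=True,  x5=True.

Yes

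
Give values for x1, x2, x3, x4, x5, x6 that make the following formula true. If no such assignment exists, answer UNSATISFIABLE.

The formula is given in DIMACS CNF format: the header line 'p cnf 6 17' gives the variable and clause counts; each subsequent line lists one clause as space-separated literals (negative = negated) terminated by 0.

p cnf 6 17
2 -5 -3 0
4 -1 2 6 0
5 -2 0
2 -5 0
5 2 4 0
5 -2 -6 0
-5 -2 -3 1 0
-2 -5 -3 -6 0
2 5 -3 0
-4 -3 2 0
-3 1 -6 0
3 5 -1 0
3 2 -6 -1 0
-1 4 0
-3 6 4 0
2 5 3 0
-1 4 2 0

x1=False; x2=True; x3=False; x4=False; x5=True; x6=False

Try x5 = True.
The clause (x2) is unit, so x2 = True.
Try x3 = False.
Try x1 = False.
No clause remains; x4, x6 are free.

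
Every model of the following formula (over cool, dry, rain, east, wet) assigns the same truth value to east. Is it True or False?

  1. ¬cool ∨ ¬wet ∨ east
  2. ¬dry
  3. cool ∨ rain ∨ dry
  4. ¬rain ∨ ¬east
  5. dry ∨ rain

False

Suppose east = True.
(¬dry) alone gives dry = False.
(¬rain) alone gives rain = False.
But (rain) is also a unit clause — contradiction.
So every satisfying assignment has east = False.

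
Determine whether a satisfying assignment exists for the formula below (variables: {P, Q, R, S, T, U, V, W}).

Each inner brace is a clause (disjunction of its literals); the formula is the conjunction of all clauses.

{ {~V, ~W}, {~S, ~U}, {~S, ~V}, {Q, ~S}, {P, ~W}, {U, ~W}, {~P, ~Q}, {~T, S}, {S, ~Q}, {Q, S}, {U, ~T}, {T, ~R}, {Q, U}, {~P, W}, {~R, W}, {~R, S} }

Yes, satisfiable

Try V = 0.
Try S = 1.
The clause (~U) is unit, so U = 0.
The clause (Q) is unit, so Q = 1.
The clause (~W) is unit, so W = 0.
The clause (~P) is unit, so P = 0.
The clause (~T) is unit, so T = 0.
The clause (~R) is unit, so R = 0.
This assignment satisfies each clause.
A satisfying assignment: P: 0, Q: 1, R: 0, S: 1, T: 0, U: 0, V: 0, W: 0.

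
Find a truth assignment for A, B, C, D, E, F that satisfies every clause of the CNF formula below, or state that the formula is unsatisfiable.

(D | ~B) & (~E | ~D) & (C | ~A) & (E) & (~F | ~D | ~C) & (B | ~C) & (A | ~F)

A: 0,  B: 0,  C: 0,  D: 0,  E: 1,  F: 0

(E) alone gives E = 1.
(~D) alone gives D = 0.
(~B) alone gives B = 0.
(~C) alone gives C = 0.
(~A) alone gives A = 0.
(~F) alone gives F = 0.
All clauses are satisfied.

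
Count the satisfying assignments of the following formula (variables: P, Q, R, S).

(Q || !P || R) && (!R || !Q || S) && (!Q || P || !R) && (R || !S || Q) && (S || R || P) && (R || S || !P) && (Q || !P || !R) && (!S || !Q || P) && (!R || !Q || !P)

3

There are 2^4 = 16 truth assignments over (P, Q, R, S).
Check each against the 9 clauses (columns in the order P, Q, R, S):
  F F F F  ✗ fails (S || R || P)
  F F F T  ✗ fails (R || !S || Q)
  F F T F  ✓ satisfies all
  F F T T  ✓ satisfies all
  F T F F  ✗ fails (S || R || P)
  F T F T  ✗ fails (!S || !Q || P)
  F T T F  ✗ fails (!R || !Q || S)
  F T T T  ✗ fails (!Q || P || !R)
  T F F F  ✗ fails (Q || !P || R)
  T F F T  ✗ fails (Q || !P || R)
  T F T F  ✗ fails (Q || !P || !R)
  T F T T  ✗ fails (Q || !P || !R)
  T T F F  ✗ fails (R || S || !P)
  T T F T  ✓ satisfies all
  T T T F  ✗ fails (!R || !Q || S)
  T T T T  ✗ fails (!R || !Q || !P)
3 of the 16 rows are models.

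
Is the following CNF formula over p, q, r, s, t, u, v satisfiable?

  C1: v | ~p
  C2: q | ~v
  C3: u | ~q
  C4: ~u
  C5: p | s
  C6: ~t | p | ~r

(~u) alone gives u = 0.
(~q) alone gives q = 0.
(~v) alone gives v = 0.
(~p) alone gives p = 0.
(s) alone gives s = 1.
Branch on t: set t = 0.
All clauses hold; r can take either value.
A satisfying assignment: p ↦ 0; q ↦ 0; r ↦ 1; s ↦ 1; t ↦ 0; u ↦ 0; v ↦ 0.

Yes, satisfiable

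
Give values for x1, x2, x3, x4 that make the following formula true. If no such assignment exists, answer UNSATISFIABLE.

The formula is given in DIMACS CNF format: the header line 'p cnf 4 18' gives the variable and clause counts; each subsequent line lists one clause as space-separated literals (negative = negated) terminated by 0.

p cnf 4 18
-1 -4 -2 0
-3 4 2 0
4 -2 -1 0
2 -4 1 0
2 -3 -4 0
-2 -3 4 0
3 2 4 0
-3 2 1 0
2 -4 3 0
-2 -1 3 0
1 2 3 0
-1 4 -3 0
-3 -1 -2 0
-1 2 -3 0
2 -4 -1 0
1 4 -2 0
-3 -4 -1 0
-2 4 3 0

x1=False; x2=True; x3=True; x4=True

Suppose x1 = False.
Suppose x2 = True.
Unit clause (x4) forces x4 = True.
No clause remains; x3 is free.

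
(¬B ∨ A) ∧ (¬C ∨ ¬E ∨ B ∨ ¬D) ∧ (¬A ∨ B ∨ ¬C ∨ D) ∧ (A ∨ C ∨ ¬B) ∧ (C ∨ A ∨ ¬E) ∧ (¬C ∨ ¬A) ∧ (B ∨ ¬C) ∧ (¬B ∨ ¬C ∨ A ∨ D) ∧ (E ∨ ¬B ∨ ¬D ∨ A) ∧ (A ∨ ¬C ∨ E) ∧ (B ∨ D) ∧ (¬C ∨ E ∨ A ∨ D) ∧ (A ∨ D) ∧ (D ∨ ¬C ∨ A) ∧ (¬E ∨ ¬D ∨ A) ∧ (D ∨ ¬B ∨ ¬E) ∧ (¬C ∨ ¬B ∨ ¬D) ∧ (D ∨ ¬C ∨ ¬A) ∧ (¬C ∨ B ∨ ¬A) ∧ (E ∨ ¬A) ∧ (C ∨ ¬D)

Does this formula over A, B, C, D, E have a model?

Suppose B = False.
From the singleton clause (¬C), C = False.
From the singleton clause (D), D = True.
Now (¬D) is unsatisfied and unit — conflict.
Undo B and try B = True.
From the singleton clause (A), A = True.
From the singleton clause (¬C), C = False.
From the singleton clause (E), E = True.
From the singleton clause (D), D = True.
Now (¬D) is unsatisfied and unit — conflict.
Both values of B lead to a conflict.
No assignment satisfies every clause.

No, unsatisfiable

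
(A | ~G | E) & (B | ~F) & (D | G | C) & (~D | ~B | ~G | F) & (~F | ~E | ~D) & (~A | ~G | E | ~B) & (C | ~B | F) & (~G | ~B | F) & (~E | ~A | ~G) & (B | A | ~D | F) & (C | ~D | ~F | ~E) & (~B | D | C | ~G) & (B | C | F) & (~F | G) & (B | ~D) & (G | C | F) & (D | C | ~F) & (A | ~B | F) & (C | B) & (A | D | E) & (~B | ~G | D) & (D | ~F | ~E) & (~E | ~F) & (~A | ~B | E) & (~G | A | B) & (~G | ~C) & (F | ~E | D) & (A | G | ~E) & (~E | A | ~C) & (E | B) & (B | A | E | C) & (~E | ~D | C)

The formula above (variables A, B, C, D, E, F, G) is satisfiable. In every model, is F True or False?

False

Suppose F = 1.
From the singleton clause (B), B = 1.
From the singleton clause (G), G = 1.
From the singleton clause (D), D = 1.
From the singleton clause (~E), E = 0.
From the singleton clause (A), A = 1.
Now (~A) is unsatisfied and unit — conflict.
So every satisfying assignment has F = False.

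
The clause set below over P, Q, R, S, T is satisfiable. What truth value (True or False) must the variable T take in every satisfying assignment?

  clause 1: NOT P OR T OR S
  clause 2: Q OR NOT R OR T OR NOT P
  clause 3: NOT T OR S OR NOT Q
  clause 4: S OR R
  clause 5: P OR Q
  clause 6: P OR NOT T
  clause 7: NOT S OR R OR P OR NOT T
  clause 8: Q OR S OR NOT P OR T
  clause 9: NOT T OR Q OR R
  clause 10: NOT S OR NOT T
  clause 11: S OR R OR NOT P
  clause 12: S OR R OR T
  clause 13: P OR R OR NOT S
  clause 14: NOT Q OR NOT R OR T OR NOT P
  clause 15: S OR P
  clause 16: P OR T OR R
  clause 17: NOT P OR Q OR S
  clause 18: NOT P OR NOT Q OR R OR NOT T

False

Suppose T = true.
From the singleton clause (P), P = true.
From the singleton clause (NOT S), S = false.
From the singleton clause (NOT Q), Q = false.
That conflicts with the unit clause (Q).
So every satisfying assignment has T = False.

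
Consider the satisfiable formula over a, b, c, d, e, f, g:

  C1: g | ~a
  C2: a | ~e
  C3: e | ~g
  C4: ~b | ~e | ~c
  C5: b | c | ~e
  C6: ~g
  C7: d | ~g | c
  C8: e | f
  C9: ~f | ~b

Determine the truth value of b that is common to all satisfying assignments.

Suppose b = 1.
(~g) alone gives g = 0.
(~a) alone gives a = 0.
(~e) alone gives e = 0.
(f) alone gives f = 1.
That conflicts with the unit clause (~f).
So every satisfying assignment has b = False.

False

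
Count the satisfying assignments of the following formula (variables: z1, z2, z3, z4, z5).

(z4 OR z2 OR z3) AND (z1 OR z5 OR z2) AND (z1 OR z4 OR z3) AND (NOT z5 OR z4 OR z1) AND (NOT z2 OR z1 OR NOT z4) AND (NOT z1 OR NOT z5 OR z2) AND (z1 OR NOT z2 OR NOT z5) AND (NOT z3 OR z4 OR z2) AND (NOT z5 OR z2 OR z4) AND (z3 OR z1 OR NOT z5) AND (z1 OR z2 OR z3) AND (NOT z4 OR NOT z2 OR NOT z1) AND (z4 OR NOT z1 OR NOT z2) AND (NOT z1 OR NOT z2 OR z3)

There are 2^5 = 32 truth assignments over (z1, z2, z3, z4, z5).
Split on z2. With z2 = true, the clauses containing z2 are satisfied and NOT z2 drops from the rest; 1 of the 2^4 = 16 assignments to the other variables satisfy what remains.
With z2 = false, by the same count on the reduced clause set, 3 assignments work.
(One model: z1=F, z2=F, z3=T, z4=T, z5=T.)
Total: 1 + 3 = 4.

4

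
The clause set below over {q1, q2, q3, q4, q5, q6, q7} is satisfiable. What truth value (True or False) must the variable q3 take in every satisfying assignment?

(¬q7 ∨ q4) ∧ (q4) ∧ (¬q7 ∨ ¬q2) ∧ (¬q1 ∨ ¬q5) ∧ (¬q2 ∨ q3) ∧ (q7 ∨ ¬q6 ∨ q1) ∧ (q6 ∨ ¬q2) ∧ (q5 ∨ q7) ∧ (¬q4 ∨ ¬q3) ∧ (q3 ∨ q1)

False

Suppose q3 = True.
Unit clause (q4) forces q4 = True.
But (¬q4) is also a unit clause — contradiction.
So every satisfying assignment has q3 = False.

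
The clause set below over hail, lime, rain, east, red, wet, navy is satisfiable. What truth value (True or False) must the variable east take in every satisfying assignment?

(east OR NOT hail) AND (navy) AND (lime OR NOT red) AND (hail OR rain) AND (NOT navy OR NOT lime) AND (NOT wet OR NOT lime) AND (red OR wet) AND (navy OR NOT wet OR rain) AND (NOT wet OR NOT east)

Suppose east = true.
Unit clause (navy) forces navy = true.
Unit clause (NOT lime) forces lime = false.
Unit clause (NOT red) forces red = false.
Unit clause (wet) forces wet = true.
That conflicts with the unit clause (NOT wet).
So every satisfying assignment has east = False.

False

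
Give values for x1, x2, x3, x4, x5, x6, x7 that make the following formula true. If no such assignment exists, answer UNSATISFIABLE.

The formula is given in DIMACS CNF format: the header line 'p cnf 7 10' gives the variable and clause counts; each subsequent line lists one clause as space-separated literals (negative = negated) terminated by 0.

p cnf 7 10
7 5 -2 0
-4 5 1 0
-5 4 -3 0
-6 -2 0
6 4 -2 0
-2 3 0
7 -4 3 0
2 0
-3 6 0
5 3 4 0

UNSATISFIABLE

(x2) alone gives x2 = True.
(¬x6) alone gives x6 = False.
(x4) alone gives x4 = True.
(x3) alone gives x3 = True.
Now (¬x3) is unsatisfied and unit — conflict.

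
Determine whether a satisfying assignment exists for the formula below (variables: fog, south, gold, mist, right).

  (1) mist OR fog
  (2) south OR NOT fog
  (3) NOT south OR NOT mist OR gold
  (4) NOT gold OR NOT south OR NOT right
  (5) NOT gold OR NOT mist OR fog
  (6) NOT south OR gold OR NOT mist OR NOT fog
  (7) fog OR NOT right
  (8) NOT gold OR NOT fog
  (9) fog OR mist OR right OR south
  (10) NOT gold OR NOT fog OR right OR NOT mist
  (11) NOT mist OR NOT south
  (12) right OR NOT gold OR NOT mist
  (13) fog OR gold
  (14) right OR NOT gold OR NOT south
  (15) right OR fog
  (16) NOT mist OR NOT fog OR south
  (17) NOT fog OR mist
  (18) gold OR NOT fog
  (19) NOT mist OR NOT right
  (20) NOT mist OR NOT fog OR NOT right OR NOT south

Suppose mist = true.
The clause (NOT south) is unit, so south = false.
The clause (NOT fog) is unit, so fog = false.
The clause (NOT gold) is unit, so gold = false.
Now (gold) is unsatisfied and unit — conflict.
Backtrack on mist: now try mist = false.
The clause (fog) is unit, so fog = true.
Now (NOT fog) is unsatisfied and unit — conflict.
Neither mist = true nor mist = false works.
No assignment satisfies every clause.

Unsatisfiable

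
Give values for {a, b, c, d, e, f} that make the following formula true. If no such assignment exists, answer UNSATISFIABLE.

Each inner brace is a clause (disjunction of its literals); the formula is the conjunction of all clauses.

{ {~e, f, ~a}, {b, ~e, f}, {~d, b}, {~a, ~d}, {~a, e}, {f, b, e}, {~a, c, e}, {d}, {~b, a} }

The clause (d) is unit, so d = 1.
The clause (b) is unit, so b = 1.
The clause (~a) is unit, so a = 0.
That conflicts with the unit clause (a).

UNSATISFIABLE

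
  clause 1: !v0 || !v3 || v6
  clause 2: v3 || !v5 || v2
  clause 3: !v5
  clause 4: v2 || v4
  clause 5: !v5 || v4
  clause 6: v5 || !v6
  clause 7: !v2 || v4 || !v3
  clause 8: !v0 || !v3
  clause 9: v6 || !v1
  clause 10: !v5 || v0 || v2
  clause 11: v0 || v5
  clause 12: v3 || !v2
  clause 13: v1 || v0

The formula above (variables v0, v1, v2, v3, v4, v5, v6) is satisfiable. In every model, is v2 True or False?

Suppose v2 = true.
From the singleton clause (!v5), v5 = false.
From the singleton clause (!v6), v6 = false.
From the singleton clause (!v1), v1 = false.
From the singleton clause (v0), v0 = true.
From the singleton clause (!v3), v3 = false.
That conflicts with the unit clause (v3).
So every satisfying assignment has v2 = False.

False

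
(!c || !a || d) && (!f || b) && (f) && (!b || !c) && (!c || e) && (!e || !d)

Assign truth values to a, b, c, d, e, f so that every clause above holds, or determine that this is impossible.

a ↦ false; b ↦ true; c ↦ false; d ↦ true; e ↦ false; f ↦ true

Unit clause (f) forces f = true.
Unit clause (b) forces b = true.
Unit clause (!c) forces c = false.
Suppose e = false.
All clauses hold; a, d can take either value.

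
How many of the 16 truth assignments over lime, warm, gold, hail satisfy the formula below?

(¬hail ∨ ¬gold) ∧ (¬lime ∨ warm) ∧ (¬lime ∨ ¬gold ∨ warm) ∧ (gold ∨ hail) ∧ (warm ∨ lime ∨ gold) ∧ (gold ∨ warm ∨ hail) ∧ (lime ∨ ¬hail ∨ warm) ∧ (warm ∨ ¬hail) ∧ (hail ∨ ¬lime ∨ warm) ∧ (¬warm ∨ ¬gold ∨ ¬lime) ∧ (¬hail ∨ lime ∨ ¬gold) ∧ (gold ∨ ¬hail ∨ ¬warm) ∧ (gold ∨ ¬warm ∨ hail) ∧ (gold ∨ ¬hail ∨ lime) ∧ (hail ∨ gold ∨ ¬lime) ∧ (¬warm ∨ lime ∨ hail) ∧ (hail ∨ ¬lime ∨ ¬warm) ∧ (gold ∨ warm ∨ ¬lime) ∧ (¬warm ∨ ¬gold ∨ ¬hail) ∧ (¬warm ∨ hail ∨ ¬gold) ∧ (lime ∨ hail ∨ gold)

There are 2^4 = 16 truth assignments over (lime, warm, gold, hail).
Split on lime. With lime = True, the clauses containing lime are satisfied and ¬lime drops from the rest; 0 of the 2^3 = 8 assignments to the other variables satisfy what remains.
With lime = False, by the same count on the reduced clause set, 1 assignment works.
Total: 0 + 1 = 1.

1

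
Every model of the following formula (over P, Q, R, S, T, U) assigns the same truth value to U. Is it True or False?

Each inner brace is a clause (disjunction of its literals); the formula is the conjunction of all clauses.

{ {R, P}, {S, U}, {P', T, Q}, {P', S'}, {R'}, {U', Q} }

True

Suppose U = 0.
(S) alone gives S = 1.
(P') alone gives P = 0.
(R) alone gives R = 1.
That conflicts with the unit clause (R').
So every satisfying assignment has U = True.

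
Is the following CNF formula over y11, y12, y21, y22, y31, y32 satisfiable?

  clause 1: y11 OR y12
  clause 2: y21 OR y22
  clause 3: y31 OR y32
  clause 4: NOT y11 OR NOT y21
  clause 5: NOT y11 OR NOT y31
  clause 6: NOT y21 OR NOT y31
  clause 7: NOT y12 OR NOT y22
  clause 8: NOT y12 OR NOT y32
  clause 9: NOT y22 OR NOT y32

Branch on y11: set y11 = true.
The clause (NOT y21) is unit, so y21 = false.
The clause (y22) is unit, so y22 = true.
The clause (NOT y31) is unit, so y31 = false.
The clause (y32) is unit, so y32 = true.
That conflicts with the unit clause (NOT y32).
Backtrack on y11: now try y11 = false.
The clause (y12) is unit, so y12 = true.
The clause (NOT y22) is unit, so y22 = false.
The clause (y21) is unit, so y21 = true.
The clause (NOT y31) is unit, so y31 = false.
The clause (y32) is unit, so y32 = true.
That conflicts with the unit clause (NOT y32).
Both values of y11 lead to a conflict.
No assignment satisfies every clause.

Unsatisfiable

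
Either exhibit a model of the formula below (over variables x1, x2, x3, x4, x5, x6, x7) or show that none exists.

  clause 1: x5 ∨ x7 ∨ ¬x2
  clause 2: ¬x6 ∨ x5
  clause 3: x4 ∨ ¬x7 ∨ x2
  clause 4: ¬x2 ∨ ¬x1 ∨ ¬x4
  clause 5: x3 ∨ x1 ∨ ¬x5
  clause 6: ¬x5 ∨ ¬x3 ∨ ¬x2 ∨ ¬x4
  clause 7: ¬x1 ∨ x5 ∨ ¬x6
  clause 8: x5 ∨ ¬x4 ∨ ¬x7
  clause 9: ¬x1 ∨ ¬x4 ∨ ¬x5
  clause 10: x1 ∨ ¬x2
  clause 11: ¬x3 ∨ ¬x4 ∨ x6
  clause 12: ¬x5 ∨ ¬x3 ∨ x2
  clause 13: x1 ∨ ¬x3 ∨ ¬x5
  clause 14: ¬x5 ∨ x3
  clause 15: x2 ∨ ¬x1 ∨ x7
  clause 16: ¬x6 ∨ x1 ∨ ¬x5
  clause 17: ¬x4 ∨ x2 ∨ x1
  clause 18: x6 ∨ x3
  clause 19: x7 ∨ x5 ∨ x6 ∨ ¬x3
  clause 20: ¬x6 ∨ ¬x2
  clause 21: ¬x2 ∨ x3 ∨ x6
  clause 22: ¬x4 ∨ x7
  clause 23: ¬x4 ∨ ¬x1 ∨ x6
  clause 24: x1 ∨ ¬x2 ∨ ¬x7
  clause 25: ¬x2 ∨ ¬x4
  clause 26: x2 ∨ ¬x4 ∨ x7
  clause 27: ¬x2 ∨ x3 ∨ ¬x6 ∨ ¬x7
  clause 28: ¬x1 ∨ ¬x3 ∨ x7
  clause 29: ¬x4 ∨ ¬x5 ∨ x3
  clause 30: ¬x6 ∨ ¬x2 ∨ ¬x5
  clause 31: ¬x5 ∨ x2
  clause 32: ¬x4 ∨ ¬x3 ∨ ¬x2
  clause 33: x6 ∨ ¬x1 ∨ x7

Try x6 = False.
From the singleton clause (x3), x3 = True.
From the singleton clause (¬x4), x4 = False.
Try x7 = True.
From the singleton clause (x2), x2 = True.
From the singleton clause (x1), x1 = True.
All clauses hold; x5 can take either value.

x1=True,  x2=True,  x3=True,  x4=False,  x5=False,  x6=False,  x7=True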